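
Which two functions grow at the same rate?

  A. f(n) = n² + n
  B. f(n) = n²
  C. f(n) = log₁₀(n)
A and B

Examining each function:
  A. n² + n is O(n²)
  B. n² is O(n²)
  C. log₁₀(n) is O(log n)

Functions A and B both have the same complexity class.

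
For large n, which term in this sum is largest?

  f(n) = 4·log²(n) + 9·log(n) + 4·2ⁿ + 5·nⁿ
5·nⁿ

Looking at each term:
  - 4·log²(n) is O(log² n)
  - 9·log(n) is O(log n)
  - 4·2ⁿ is O(2ⁿ)
  - 5·nⁿ is O(nⁿ)

The term 5·nⁿ (O(nⁿ)) grows fastest and dominates all others.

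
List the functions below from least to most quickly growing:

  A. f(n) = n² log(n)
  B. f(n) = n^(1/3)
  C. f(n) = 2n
B < C < A

Comparing growth rates:
B = n^(1/3) is O(n^(1/3))
C = 2n is O(n)
A = n² log(n) is O(n² log n)

Therefore, the order from slowest to fastest is: B < C < A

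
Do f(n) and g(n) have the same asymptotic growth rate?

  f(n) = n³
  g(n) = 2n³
True

f(n) = n³ and g(n) = 2n³ are both O(n³).
Since they have the same asymptotic growth rate, f(n) = Θ(g(n)) is true.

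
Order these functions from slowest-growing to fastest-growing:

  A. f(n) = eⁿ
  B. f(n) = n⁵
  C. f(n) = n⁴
C < B < A

Comparing growth rates:
C = n⁴ is O(n⁴)
B = n⁵ is O(n⁵)
A = eⁿ is O(eⁿ)

Therefore, the order from slowest to fastest is: C < B < A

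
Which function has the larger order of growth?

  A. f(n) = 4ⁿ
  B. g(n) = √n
A

f(n) = 4ⁿ is O(4ⁿ), while g(n) = √n is O(√n).
Since O(4ⁿ) grows faster than O(√n), f(n) dominates.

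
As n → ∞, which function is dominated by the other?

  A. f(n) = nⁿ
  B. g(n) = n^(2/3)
B

f(n) = nⁿ is O(nⁿ), while g(n) = n^(2/3) is O(n^(2/3)).
Since O(n^(2/3)) grows slower than O(nⁿ), g(n) is dominated.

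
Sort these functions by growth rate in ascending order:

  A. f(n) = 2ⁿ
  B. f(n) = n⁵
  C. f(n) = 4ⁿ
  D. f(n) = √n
D < B < A < C

Comparing growth rates:
D = √n is O(√n)
B = n⁵ is O(n⁵)
A = 2ⁿ is O(2ⁿ)
C = 4ⁿ is O(4ⁿ)

Therefore, the order from slowest to fastest is: D < B < A < C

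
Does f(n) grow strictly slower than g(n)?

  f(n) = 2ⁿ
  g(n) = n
False

f(n) = 2ⁿ is O(2ⁿ), and g(n) = n is O(n).
Since O(2ⁿ) grows faster than or equal to O(n), f(n) = o(g(n)) is false.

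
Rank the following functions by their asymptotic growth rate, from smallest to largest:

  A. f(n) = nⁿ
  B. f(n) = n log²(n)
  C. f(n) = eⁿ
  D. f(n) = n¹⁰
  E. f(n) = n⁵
B < E < D < C < A

Comparing growth rates:
B = n log²(n) is O(n log² n)
E = n⁵ is O(n⁵)
D = n¹⁰ is O(n¹⁰)
C = eⁿ is O(eⁿ)
A = nⁿ is O(nⁿ)

Therefore, the order from slowest to fastest is: B < E < D < C < A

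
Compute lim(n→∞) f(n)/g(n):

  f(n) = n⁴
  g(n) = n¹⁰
0

Since n⁴ (O(n⁴)) grows slower than n¹⁰ (O(n¹⁰)),
the ratio f(n)/g(n) → 0 as n → ∞.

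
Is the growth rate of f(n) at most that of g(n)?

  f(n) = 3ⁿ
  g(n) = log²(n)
False

f(n) = 3ⁿ is O(3ⁿ), and g(n) = log²(n) is O(log² n).
Since O(3ⁿ) grows faster than O(log² n), f(n) = O(g(n)) is false.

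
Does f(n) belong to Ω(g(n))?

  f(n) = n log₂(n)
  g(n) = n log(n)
True

f(n) = n log₂(n) and g(n) = n log(n) are both O(n log n).
Big-Ω permits equal growth rates (f ≥ c·g for some c > 0), so f(n) = Ω(g(n)) is true.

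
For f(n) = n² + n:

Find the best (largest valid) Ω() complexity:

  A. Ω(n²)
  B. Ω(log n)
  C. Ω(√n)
A

f(n) = n² + n is Ω(n²).
All listed options are valid Big-Ω bounds (lower bounds),
but Ω(n²) is the tightest (largest valid bound).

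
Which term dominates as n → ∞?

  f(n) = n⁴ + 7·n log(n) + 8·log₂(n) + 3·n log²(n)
n⁴

Looking at each term:
  - n⁴ is O(n⁴)
  - 7·n log(n) is O(n log n)
  - 8·log₂(n) is O(log n)
  - 3·n log²(n) is O(n log² n)

The term n⁴ (O(n⁴)) grows fastest and dominates all others.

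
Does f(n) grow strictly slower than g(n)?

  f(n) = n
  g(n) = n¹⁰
True

f(n) = n is O(n), and g(n) = n¹⁰ is O(n¹⁰).
Since O(n) grows strictly slower than O(n¹⁰), f(n) = o(g(n)) is true.
This means lim(n→∞) f(n)/g(n) = 0.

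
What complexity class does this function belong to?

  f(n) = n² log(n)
O(n² log n)

The dominant term in n² log(n) is n² log(n), which is Θ(n² log n).
Constants are absorbed, so the tightest bound is O(n² log n).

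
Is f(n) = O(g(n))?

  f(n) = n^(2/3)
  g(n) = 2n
True

f(n) = n^(2/3) is O(n^(2/3)), and g(n) = 2n is O(n).
Since O(n^(2/3)) ⊆ O(n) (f grows no faster than g), f(n) = O(g(n)) is true.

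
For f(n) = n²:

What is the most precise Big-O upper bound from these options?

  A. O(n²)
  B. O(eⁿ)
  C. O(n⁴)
A

f(n) = n² is O(n²).
All listed options are valid Big-O bounds (upper bounds),
but O(n²) is the tightest (smallest valid bound).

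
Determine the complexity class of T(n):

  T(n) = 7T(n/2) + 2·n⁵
Θ(n⁵)

Master Theorem: a = 7, b = 2, f(n) = 2·n⁵.
Compute the critical exponent d = log₂(7) = 2.807.
Compare f(n) = Θ(n⁵) against n^d:
  k = 5 > d = 2.807, so f(n) = Ω(n^(d+ε)) — Case 3.
  Regularity: a·(n/b)^5/n^5 = a/b^5 = 7/32 < 1 ✓.
  The top-level work dominates: T(n) = Θ(f(n)) = Θ(n⁵).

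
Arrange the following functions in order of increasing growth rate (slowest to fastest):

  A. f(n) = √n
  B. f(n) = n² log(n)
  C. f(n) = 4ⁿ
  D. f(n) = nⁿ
A < B < C < D

Comparing growth rates:
A = √n is O(√n)
B = n² log(n) is O(n² log n)
C = 4ⁿ is O(4ⁿ)
D = nⁿ is O(nⁿ)

Therefore, the order from slowest to fastest is: A < B < C < D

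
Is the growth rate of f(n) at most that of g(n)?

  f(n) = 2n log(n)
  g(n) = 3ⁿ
True

f(n) = 2n log(n) is O(n log n), and g(n) = 3ⁿ is O(3ⁿ).
Since O(n log n) ⊆ O(3ⁿ) (f grows no faster than g), f(n) = O(g(n)) is true.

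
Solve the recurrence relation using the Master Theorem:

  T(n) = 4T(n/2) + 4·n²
Θ(n² log n)

Master Theorem: a = 4, b = 2, f(n) = 4·n².
Compute the critical exponent d = log₂(4) = 2.
Compare f(n) = Θ(n²) against n^d:
  k = 2 = d, so f(n) = Θ(n^d) — Case 2.
  Work is balanced across levels: T(n) = Θ(n^d log n) = Θ(n² log n).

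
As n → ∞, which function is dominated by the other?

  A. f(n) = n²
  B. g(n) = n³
A

f(n) = n² is O(n²), while g(n) = n³ is O(n³).
Since O(n²) grows slower than O(n³), f(n) is dominated.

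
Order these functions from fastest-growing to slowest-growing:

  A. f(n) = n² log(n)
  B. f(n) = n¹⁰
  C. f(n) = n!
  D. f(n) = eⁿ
C > D > B > A

Comparing growth rates:
C = n! is O(n!)
D = eⁿ is O(eⁿ)
B = n¹⁰ is O(n¹⁰)
A = n² log(n) is O(n² log n)

Therefore, the order from fastest to slowest is: C > D > B > A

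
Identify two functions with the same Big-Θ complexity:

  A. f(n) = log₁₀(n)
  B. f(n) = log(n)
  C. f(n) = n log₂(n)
A and B

Examining each function:
  A. log₁₀(n) is O(log n)
  B. log(n) is O(log n)
  C. n log₂(n) is O(n log n)

Functions A and B both have the same complexity class.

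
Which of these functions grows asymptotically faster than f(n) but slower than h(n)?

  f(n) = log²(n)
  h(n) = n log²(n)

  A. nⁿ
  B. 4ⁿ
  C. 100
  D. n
D

We need g(n) with log²(n) = o(g(n)) and g(n) = o(n log²(n)), i.e. O(log² n) ≺ g ≺ O(n log² n).
Check each option:
  A. nⁿ — O(nⁿ) does not grow strictly slower than h(n)
  B. 4ⁿ — O(4ⁿ) does not grow strictly slower than h(n)
  C. 100 — O(1) does not grow strictly faster than f(n)
  D. n — O(n) is strictly between O(log² n) and O(n log² n) ✓

Only option D (n) lies strictly between.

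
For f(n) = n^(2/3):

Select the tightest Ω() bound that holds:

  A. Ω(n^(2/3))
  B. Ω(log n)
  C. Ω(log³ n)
A

f(n) = n^(2/3) is Ω(n^(2/3)).
All listed options are valid Big-Ω bounds (lower bounds),
but Ω(n^(2/3)) is the tightest (largest valid bound).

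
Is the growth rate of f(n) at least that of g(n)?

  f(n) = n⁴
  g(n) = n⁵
False

f(n) = n⁴ is O(n⁴), and g(n) = n⁵ is O(n⁵).
Since O(n⁴) grows slower than O(n⁵), f(n) = Ω(g(n)) is false.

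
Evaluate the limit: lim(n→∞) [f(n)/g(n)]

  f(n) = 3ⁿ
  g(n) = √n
∞

Since 3ⁿ (O(3ⁿ)) grows faster than √n (O(√n)),
the ratio f(n)/g(n) → ∞ as n → ∞.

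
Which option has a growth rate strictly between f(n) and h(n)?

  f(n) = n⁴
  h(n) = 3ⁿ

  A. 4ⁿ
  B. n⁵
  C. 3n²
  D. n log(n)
B

We need g(n) with n⁴ = o(g(n)) and g(n) = o(3ⁿ), i.e. O(n⁴) ≺ g ≺ O(3ⁿ).
Check each option:
  A. 4ⁿ — O(4ⁿ) does not grow strictly slower than h(n)
  B. n⁵ — O(n⁵) is strictly between O(n⁴) and O(3ⁿ) ✓
  C. 3n² — O(n²) does not grow strictly faster than f(n)
  D. n log(n) — O(n log n) does not grow strictly faster than f(n)

Only option B (n⁵) lies strictly between.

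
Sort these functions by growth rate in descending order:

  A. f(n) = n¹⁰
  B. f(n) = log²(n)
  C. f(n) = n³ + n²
A > C > B

Comparing growth rates:
A = n¹⁰ is O(n¹⁰)
C = n³ + n² is O(n³)
B = log²(n) is O(log² n)

Therefore, the order from fastest to slowest is: A > C > B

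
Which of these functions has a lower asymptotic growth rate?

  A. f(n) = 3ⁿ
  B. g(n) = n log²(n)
B

f(n) = 3ⁿ is O(3ⁿ), while g(n) = n log²(n) is O(n log² n).
Since O(n log² n) grows slower than O(3ⁿ), g(n) is dominated.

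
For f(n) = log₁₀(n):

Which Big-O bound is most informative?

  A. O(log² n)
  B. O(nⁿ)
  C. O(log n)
C

f(n) = log₁₀(n) is O(log n).
All listed options are valid Big-O bounds (upper bounds),
but O(log n) is the tightest (smallest valid bound).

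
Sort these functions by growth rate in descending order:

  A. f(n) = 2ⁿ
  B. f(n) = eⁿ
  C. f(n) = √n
B > A > C

Comparing growth rates:
B = eⁿ is O(eⁿ)
A = 2ⁿ is O(2ⁿ)
C = √n is O(√n)

Therefore, the order from fastest to slowest is: B > A > C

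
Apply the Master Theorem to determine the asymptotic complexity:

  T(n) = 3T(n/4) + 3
Θ(n^log₄(3))

Master Theorem: a = 3, b = 4, f(n) = 3.
Compute the critical exponent d = log₄(3) = 0.792.
Compare f(n) = Θ(1) against n^d:
  k = 0 < d = 0.792, so f(n) = O(n^(d-ε)) — Case 1.
  The recursion cost dominates: T(n) = Θ(n^d) = Θ(n^log₄(3)).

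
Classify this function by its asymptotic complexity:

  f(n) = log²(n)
O(log² n)

The dominant term in log²(n) is log²(n), which is Θ(log² n).
Constants are absorbed, so the tightest bound is O(log² n).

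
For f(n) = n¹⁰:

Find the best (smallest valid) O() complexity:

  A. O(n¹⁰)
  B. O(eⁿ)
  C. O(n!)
A

f(n) = n¹⁰ is O(n¹⁰).
All listed options are valid Big-O bounds (upper bounds),
but O(n¹⁰) is the tightest (smallest valid bound).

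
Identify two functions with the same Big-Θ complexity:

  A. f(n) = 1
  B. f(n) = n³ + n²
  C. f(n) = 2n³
B and C

Examining each function:
  A. 1 is O(1)
  B. n³ + n² is O(n³)
  C. 2n³ is O(n³)

Functions B and C both have the same complexity class.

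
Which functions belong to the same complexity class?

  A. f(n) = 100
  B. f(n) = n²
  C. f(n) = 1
A and C

Examining each function:
  A. 100 is O(1)
  B. n² is O(n²)
  C. 1 is O(1)

Functions A and C both have the same complexity class.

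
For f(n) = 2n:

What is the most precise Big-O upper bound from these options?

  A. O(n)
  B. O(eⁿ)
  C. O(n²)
A

f(n) = 2n is O(n).
All listed options are valid Big-O bounds (upper bounds),
but O(n) is the tightest (smallest valid bound).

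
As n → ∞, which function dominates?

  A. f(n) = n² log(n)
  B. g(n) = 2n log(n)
A

f(n) = n² log(n) is O(n² log n), while g(n) = 2n log(n) is O(n log n).
Since O(n² log n) grows faster than O(n log n), f(n) dominates.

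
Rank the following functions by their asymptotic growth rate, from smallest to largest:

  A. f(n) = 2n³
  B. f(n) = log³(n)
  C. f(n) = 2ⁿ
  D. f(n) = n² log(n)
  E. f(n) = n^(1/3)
B < E < D < A < C

Comparing growth rates:
B = log³(n) is O(log³ n)
E = n^(1/3) is O(n^(1/3))
D = n² log(n) is O(n² log n)
A = 2n³ is O(n³)
C = 2ⁿ is O(2ⁿ)

Therefore, the order from slowest to fastest is: B < E < D < A < C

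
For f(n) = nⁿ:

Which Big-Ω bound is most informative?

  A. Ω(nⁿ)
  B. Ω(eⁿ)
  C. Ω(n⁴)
A

f(n) = nⁿ is Ω(nⁿ).
All listed options are valid Big-Ω bounds (lower bounds),
but Ω(nⁿ) is the tightest (largest valid bound).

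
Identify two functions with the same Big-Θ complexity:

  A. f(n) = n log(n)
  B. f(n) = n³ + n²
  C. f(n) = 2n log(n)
A and C

Examining each function:
  A. n log(n) is O(n log n)
  B. n³ + n² is O(n³)
  C. 2n log(n) is O(n log n)

Functions A and C both have the same complexity class.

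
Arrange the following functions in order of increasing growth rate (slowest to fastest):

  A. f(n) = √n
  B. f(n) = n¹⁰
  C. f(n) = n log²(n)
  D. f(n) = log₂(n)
D < A < C < B

Comparing growth rates:
D = log₂(n) is O(log n)
A = √n is O(√n)
C = n log²(n) is O(n log² n)
B = n¹⁰ is O(n¹⁰)

Therefore, the order from slowest to fastest is: D < A < C < B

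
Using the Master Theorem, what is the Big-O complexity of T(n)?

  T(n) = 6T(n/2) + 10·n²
Θ(n^log₂(6))

Master Theorem: a = 6, b = 2, f(n) = 10·n².
Compute the critical exponent d = log₂(6) = 2.585.
Compare f(n) = Θ(n²) against n^d:
  k = 2 < d = 2.585, so f(n) = O(n^(d-ε)) — Case 1.
  The recursion cost dominates: T(n) = Θ(n^d) = Θ(n^log₂(6)).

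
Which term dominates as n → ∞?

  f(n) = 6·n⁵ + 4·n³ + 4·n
6·n⁵

Looking at each term:
  - 6·n⁵ is O(n⁵)
  - 4·n³ is O(n³)
  - 4·n is O(n)

The term 6·n⁵ (O(n⁵)) grows fastest and dominates all others.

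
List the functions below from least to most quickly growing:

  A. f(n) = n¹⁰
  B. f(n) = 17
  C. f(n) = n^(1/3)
B < C < A

Comparing growth rates:
B = 17 is O(1)
C = n^(1/3) is O(n^(1/3))
A = n¹⁰ is O(n¹⁰)

Therefore, the order from slowest to fastest is: B < C < A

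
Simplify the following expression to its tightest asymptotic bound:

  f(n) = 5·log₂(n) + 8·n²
Θ(n²)

Order the terms by growth rate: 5·log₂(n) ≺ 8·n².
The fastest-growing term 8·n² dominates as n → ∞; dropping its constant factor gives Θ(n²).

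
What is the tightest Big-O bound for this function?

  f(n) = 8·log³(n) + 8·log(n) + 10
O(log³ n)

The dominant term in 8·log³(n) + 8·log(n) + 10 is 8·log³(n), which is Θ(log³ n).
Lower-order terms (8·log(n), 10) are asymptotically negligible.
Constants are absorbed, so the tightest bound is O(log³ n).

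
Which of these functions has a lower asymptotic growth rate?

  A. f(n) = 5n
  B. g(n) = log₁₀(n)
B

f(n) = 5n is O(n), while g(n) = log₁₀(n) is O(log n).
Since O(log n) grows slower than O(n), g(n) is dominated.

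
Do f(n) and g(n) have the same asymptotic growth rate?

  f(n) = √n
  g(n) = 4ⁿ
False

f(n) = √n is O(√n), and g(n) = 4ⁿ is O(4ⁿ).
Since they have different growth rates, f(n) = Θ(g(n)) is false.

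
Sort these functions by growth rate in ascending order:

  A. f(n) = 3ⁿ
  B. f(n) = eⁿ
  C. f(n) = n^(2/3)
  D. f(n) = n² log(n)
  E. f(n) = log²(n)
E < C < D < B < A

Comparing growth rates:
E = log²(n) is O(log² n)
C = n^(2/3) is O(n^(2/3))
D = n² log(n) is O(n² log n)
B = eⁿ is O(eⁿ)
A = 3ⁿ is O(3ⁿ)

Therefore, the order from slowest to fastest is: E < C < D < B < A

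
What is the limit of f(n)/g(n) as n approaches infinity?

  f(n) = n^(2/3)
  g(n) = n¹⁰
0

Since n^(2/3) (O(n^(2/3))) grows slower than n¹⁰ (O(n¹⁰)),
the ratio f(n)/g(n) → 0 as n → ∞.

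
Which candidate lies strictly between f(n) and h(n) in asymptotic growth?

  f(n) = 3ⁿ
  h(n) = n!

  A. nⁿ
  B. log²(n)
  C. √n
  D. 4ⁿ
D

We need g(n) with 3ⁿ = o(g(n)) and g(n) = o(n!), i.e. O(3ⁿ) ≺ g ≺ O(n!).
Check each option:
  A. nⁿ — O(nⁿ) does not grow strictly slower than h(n)
  B. log²(n) — O(log² n) does not grow strictly faster than f(n)
  C. √n — O(√n) does not grow strictly faster than f(n)
  D. 4ⁿ — O(4ⁿ) is strictly between O(3ⁿ) and O(n!) ✓

Only option D (4ⁿ) lies strictly between.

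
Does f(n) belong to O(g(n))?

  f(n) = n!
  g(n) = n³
False

f(n) = n! is O(n!), and g(n) = n³ is O(n³).
Since O(n!) grows faster than O(n³), f(n) = O(g(n)) is false.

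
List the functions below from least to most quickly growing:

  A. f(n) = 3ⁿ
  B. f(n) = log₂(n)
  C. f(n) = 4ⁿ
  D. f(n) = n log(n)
B < D < A < C

Comparing growth rates:
B = log₂(n) is O(log n)
D = n log(n) is O(n log n)
A = 3ⁿ is O(3ⁿ)
C = 4ⁿ is O(4ⁿ)

Therefore, the order from slowest to fastest is: B < D < A < C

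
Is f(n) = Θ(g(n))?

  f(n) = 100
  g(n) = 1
True

f(n) = 100 and g(n) = 1 are both O(1).
Since they have the same asymptotic growth rate, f(n) = Θ(g(n)) is true.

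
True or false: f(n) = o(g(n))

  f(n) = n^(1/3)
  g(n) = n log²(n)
True

f(n) = n^(1/3) is O(n^(1/3)), and g(n) = n log²(n) is O(n log² n).
Since O(n^(1/3)) grows strictly slower than O(n log² n), f(n) = o(g(n)) is true.
This means lim(n→∞) f(n)/g(n) = 0.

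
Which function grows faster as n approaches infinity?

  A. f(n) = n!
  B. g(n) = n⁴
A

f(n) = n! is O(n!), while g(n) = n⁴ is O(n⁴).
Since O(n!) grows faster than O(n⁴), f(n) dominates.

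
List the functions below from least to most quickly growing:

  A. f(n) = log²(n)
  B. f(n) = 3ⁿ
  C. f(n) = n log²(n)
A < C < B

Comparing growth rates:
A = log²(n) is O(log² n)
C = n log²(n) is O(n log² n)
B = 3ⁿ is O(3ⁿ)

Therefore, the order from slowest to fastest is: A < C < B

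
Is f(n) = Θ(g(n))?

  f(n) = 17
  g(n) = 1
True

f(n) = 17 and g(n) = 1 are both O(1).
Since they have the same asymptotic growth rate, f(n) = Θ(g(n)) is true.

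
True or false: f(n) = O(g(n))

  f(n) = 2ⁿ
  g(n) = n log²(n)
False

f(n) = 2ⁿ is O(2ⁿ), and g(n) = n log²(n) is O(n log² n).
Since O(2ⁿ) grows faster than O(n log² n), f(n) = O(g(n)) is false.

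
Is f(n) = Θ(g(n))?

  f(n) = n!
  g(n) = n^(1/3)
False

f(n) = n! is O(n!), and g(n) = n^(1/3) is O(n^(1/3)).
Since they have different growth rates, f(n) = Θ(g(n)) is false.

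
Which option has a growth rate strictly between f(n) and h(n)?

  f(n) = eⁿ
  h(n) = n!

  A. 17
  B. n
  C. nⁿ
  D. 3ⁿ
D

We need g(n) with eⁿ = o(g(n)) and g(n) = o(n!), i.e. O(eⁿ) ≺ g ≺ O(n!).
Check each option:
  A. 17 — O(1) does not grow strictly faster than f(n)
  B. n — O(n) does not grow strictly faster than f(n)
  C. nⁿ — O(nⁿ) does not grow strictly slower than h(n)
  D. 3ⁿ — O(3ⁿ) is strictly between O(eⁿ) and O(n!) ✓

Only option D (3ⁿ) lies strictly between.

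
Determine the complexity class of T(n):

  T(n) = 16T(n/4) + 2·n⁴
Θ(n⁴)

Master Theorem: a = 16, b = 4, f(n) = 2·n⁴.
Compute the critical exponent d = log₄(16) = 2.
Compare f(n) = Θ(n⁴) against n^d:
  k = 4 > d = 2, so f(n) = Ω(n^(d+ε)) — Case 3.
  Regularity: a·(n/b)^4/n^4 = a/b^4 = 16/256 < 1 ✓.
  The top-level work dominates: T(n) = Θ(f(n)) = Θ(n⁴).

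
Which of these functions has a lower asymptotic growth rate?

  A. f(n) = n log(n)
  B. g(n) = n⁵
A

f(n) = n log(n) is O(n log n), while g(n) = n⁵ is O(n⁵).
Since O(n log n) grows slower than O(n⁵), f(n) is dominated.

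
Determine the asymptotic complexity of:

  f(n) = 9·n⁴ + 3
O(n⁴)

The dominant term in 9·n⁴ + 3 is 9·n⁴, which is Θ(n⁴).
Lower-order terms (3) are asymptotically negligible.
Constants are absorbed, so the tightest bound is O(n⁴).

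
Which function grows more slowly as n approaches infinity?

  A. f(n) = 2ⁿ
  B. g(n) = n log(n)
B

f(n) = 2ⁿ is O(2ⁿ), while g(n) = n log(n) is O(n log n).
Since O(n log n) grows slower than O(2ⁿ), g(n) is dominated.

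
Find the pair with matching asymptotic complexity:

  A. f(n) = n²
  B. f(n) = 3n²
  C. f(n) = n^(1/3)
A and B

Examining each function:
  A. n² is O(n²)
  B. 3n² is O(n²)
  C. n^(1/3) is O(n^(1/3))

Functions A and B both have the same complexity class.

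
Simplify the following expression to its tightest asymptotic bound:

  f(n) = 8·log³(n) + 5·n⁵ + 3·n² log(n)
Θ(n⁵)

Order the terms by growth rate: 8·log³(n) ≺ 3·n² log(n) ≺ 5·n⁵.
The fastest-growing term 5·n⁵ dominates as n → ∞; dropping its constant factor gives Θ(n⁵).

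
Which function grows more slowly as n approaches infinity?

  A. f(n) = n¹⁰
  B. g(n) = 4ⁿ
A

f(n) = n¹⁰ is O(n¹⁰), while g(n) = 4ⁿ is O(4ⁿ).
Since O(n¹⁰) grows slower than O(4ⁿ), f(n) is dominated.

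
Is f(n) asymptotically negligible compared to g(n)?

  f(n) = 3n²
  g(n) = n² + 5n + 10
False

f(n) = 3n² is O(n²), and g(n) = n² + 5n + 10 is O(n²).
Since they have the same growth rate, f(n) = o(g(n)) is false.
(f = o(g) requires f to grow strictly slower, not equal.)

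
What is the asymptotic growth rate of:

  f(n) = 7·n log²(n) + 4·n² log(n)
Θ(n² log n)

Order the terms by growth rate: 7·n log²(n) ≺ 4·n² log(n).
The fastest-growing term 4·n² log(n) dominates as n → ∞; dropping its constant factor gives Θ(n² log n).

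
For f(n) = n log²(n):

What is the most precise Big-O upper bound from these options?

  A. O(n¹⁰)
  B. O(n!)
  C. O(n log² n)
C

f(n) = n log²(n) is O(n log² n).
All listed options are valid Big-O bounds (upper bounds),
but O(n log² n) is the tightest (smallest valid bound).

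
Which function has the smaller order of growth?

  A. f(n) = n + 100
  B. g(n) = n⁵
A

f(n) = n + 100 is O(n), while g(n) = n⁵ is O(n⁵).
Since O(n) grows slower than O(n⁵), f(n) is dominated.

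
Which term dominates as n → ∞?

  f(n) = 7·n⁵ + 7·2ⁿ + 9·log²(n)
7·2ⁿ

Looking at each term:
  - 7·n⁵ is O(n⁵)
  - 7·2ⁿ is O(2ⁿ)
  - 9·log²(n) is O(log² n)

The term 7·2ⁿ (O(2ⁿ)) grows fastest and dominates all others.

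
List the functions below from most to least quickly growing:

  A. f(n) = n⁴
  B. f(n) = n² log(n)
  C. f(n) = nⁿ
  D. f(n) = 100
C > A > B > D

Comparing growth rates:
C = nⁿ is O(nⁿ)
A = n⁴ is O(n⁴)
B = n² log(n) is O(n² log n)
D = 100 is O(1)

Therefore, the order from fastest to slowest is: C > A > B > D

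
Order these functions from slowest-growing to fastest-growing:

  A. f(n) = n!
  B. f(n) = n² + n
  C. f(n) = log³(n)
C < B < A

Comparing growth rates:
C = log³(n) is O(log³ n)
B = n² + n is O(n²)
A = n! is O(n!)

Therefore, the order from slowest to fastest is: C < B < A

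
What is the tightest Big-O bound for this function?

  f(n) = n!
O(n!)

The dominant term in n! is n!, which is Θ(n!).
Constants are absorbed, so the tightest bound is O(n!).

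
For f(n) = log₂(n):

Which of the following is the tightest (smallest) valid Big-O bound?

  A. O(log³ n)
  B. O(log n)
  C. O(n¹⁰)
B

f(n) = log₂(n) is O(log n).
All listed options are valid Big-O bounds (upper bounds),
but O(log n) is the tightest (smallest valid bound).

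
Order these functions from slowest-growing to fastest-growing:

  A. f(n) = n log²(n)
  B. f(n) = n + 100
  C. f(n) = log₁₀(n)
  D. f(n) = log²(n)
C < D < B < A

Comparing growth rates:
C = log₁₀(n) is O(log n)
D = log²(n) is O(log² n)
B = n + 100 is O(n)
A = n log²(n) is O(n log² n)

Therefore, the order from slowest to fastest is: C < D < B < A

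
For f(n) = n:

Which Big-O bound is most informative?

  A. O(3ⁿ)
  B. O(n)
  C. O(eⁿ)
B

f(n) = n is O(n).
All listed options are valid Big-O bounds (upper bounds),
but O(n) is the tightest (smallest valid bound).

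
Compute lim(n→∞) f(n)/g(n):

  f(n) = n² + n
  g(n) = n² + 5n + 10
1

Since n² + n and n² + 5n + 10 have the same growth rate (O(n²)),
the ratio converges to a constant: 1.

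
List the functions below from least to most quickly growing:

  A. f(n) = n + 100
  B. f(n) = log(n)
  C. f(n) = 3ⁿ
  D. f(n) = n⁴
B < A < D < C

Comparing growth rates:
B = log(n) is O(log n)
A = n + 100 is O(n)
D = n⁴ is O(n⁴)
C = 3ⁿ is O(3ⁿ)

Therefore, the order from slowest to fastest is: B < A < D < C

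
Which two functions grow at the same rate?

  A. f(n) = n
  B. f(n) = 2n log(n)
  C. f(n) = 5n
A and C

Examining each function:
  A. n is O(n)
  B. 2n log(n) is O(n log n)
  C. 5n is O(n)

Functions A and C both have the same complexity class.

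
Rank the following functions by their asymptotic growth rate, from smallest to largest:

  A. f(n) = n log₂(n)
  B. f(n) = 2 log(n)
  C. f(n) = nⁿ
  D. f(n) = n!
B < A < D < C

Comparing growth rates:
B = 2 log(n) is O(log n)
A = n log₂(n) is O(n log n)
D = n! is O(n!)
C = nⁿ is O(nⁿ)

Therefore, the order from slowest to fastest is: B < A < D < C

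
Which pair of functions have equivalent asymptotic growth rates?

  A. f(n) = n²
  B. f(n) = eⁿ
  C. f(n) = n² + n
A and C

Examining each function:
  A. n² is O(n²)
  B. eⁿ is O(eⁿ)
  C. n² + n is O(n²)

Functions A and C both have the same complexity class.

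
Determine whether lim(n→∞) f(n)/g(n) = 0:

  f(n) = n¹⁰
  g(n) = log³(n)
False

f(n) = n¹⁰ is O(n¹⁰), and g(n) = log³(n) is O(log³ n).
Since O(n¹⁰) grows faster than or equal to O(log³ n), f(n) = o(g(n)) is false.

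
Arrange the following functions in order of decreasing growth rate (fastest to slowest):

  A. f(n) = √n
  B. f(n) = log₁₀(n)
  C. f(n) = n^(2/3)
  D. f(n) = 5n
D > C > A > B

Comparing growth rates:
D = 5n is O(n)
C = n^(2/3) is O(n^(2/3))
A = √n is O(√n)
B = log₁₀(n) is O(log n)

Therefore, the order from fastest to slowest is: D > C > A > B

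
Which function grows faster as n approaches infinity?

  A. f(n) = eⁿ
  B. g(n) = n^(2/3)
A

f(n) = eⁿ is O(eⁿ), while g(n) = n^(2/3) is O(n^(2/3)).
Since O(eⁿ) grows faster than O(n^(2/3)), f(n) dominates.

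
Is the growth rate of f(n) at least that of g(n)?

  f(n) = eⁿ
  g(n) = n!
False

f(n) = eⁿ is O(eⁿ), and g(n) = n! is O(n!).
Since O(eⁿ) grows slower than O(n!), f(n) = Ω(g(n)) is false.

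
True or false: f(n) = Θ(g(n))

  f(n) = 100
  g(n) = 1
True

f(n) = 100 and g(n) = 1 are both O(1).
Since they have the same asymptotic growth rate, f(n) = Θ(g(n)) is true.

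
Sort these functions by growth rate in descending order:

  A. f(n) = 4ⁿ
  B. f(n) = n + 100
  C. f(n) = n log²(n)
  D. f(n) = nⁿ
D > A > C > B

Comparing growth rates:
D = nⁿ is O(nⁿ)
A = 4ⁿ is O(4ⁿ)
C = n log²(n) is O(n log² n)
B = n + 100 is O(n)

Therefore, the order from fastest to slowest is: D > A > C > B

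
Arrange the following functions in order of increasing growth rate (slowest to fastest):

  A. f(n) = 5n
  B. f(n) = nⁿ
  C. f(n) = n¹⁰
A < C < B

Comparing growth rates:
A = 5n is O(n)
C = n¹⁰ is O(n¹⁰)
B = nⁿ is O(nⁿ)

Therefore, the order from slowest to fastest is: A < C < B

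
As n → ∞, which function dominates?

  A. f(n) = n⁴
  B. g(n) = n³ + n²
A

f(n) = n⁴ is O(n⁴), while g(n) = n³ + n² is O(n³).
Since O(n⁴) grows faster than O(n³), f(n) dominates.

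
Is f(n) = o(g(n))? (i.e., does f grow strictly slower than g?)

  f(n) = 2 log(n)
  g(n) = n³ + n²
True

f(n) = 2 log(n) is O(log n), and g(n) = n³ + n² is O(n³).
Since O(log n) grows strictly slower than O(n³), f(n) = o(g(n)) is true.
This means lim(n→∞) f(n)/g(n) = 0.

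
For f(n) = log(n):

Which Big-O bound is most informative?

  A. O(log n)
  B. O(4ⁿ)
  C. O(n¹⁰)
A

f(n) = log(n) is O(log n).
All listed options are valid Big-O bounds (upper bounds),
but O(log n) is the tightest (smallest valid bound).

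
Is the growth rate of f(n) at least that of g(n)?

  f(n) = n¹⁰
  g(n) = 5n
True

f(n) = n¹⁰ is O(n¹⁰), and g(n) = 5n is O(n).
Since O(n¹⁰) grows at least as fast as O(n), f(n) = Ω(g(n)) is true.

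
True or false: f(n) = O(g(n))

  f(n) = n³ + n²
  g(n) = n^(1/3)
False

f(n) = n³ + n² is O(n³), and g(n) = n^(1/3) is O(n^(1/3)).
Since O(n³) grows faster than O(n^(1/3)), f(n) = O(g(n)) is false.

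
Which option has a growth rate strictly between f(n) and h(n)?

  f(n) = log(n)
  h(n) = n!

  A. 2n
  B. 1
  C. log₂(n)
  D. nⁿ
A

We need g(n) with log(n) = o(g(n)) and g(n) = o(n!), i.e. O(log n) ≺ g ≺ O(n!).
Check each option:
  A. 2n — O(n) is strictly between O(log n) and O(n!) ✓
  B. 1 — O(1) does not grow strictly faster than f(n)
  C. log₂(n) — O(log n) does not grow strictly faster than f(n)
  D. nⁿ — O(nⁿ) does not grow strictly slower than h(n)

Only option A (2n) lies strictly between.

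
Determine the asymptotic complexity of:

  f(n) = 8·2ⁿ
O(2ⁿ)

The dominant term in 8·2ⁿ is 8·2ⁿ, which is Θ(2ⁿ).
Constants are absorbed, so the tightest bound is O(2ⁿ).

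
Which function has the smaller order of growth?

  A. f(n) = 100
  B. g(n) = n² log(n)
A

f(n) = 100 is O(1), while g(n) = n² log(n) is O(n² log n).
Since O(1) grows slower than O(n² log n), f(n) is dominated.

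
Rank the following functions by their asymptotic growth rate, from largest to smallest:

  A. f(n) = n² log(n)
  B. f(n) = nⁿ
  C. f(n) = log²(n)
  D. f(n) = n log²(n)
B > A > D > C

Comparing growth rates:
B = nⁿ is O(nⁿ)
A = n² log(n) is O(n² log n)
D = n log²(n) is O(n log² n)
C = log²(n) is O(log² n)

Therefore, the order from fastest to slowest is: B > A > D > C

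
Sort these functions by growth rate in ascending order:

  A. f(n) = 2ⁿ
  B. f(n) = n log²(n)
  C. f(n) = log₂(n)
C < B < A

Comparing growth rates:
C = log₂(n) is O(log n)
B = n log²(n) is O(n log² n)
A = 2ⁿ is O(2ⁿ)

Therefore, the order from slowest to fastest is: C < B < A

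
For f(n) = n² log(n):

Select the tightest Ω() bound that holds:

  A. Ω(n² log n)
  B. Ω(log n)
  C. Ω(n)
A

f(n) = n² log(n) is Ω(n² log n).
All listed options are valid Big-Ω bounds (lower bounds),
but Ω(n² log n) is the tightest (largest valid bound).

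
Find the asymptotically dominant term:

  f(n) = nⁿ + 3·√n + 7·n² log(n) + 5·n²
nⁿ

Looking at each term:
  - nⁿ is O(nⁿ)
  - 3·√n is O(√n)
  - 7·n² log(n) is O(n² log n)
  - 5·n² is O(n²)

The term nⁿ (O(nⁿ)) grows fastest and dominates all others.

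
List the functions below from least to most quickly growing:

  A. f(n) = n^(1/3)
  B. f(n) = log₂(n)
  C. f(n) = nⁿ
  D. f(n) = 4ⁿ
B < A < D < C

Comparing growth rates:
B = log₂(n) is O(log n)
A = n^(1/3) is O(n^(1/3))
D = 4ⁿ is O(4ⁿ)
C = nⁿ is O(nⁿ)

Therefore, the order from slowest to fastest is: B < A < D < C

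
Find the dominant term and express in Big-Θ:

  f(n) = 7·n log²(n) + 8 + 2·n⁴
Θ(n⁴)

Order the terms by growth rate: 8 ≺ 7·n log²(n) ≺ 2·n⁴.
The fastest-growing term 2·n⁴ dominates as n → ∞; dropping its constant factor gives Θ(n⁴).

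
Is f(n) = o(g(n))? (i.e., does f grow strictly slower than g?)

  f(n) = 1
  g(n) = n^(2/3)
True

f(n) = 1 is O(1), and g(n) = n^(2/3) is O(n^(2/3)).
Since O(1) grows strictly slower than O(n^(2/3)), f(n) = o(g(n)) is true.
This means lim(n→∞) f(n)/g(n) = 0.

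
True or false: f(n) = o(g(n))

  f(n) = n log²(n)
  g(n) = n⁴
True

f(n) = n log²(n) is O(n log² n), and g(n) = n⁴ is O(n⁴).
Since O(n log² n) grows strictly slower than O(n⁴), f(n) = o(g(n)) is true.
This means lim(n→∞) f(n)/g(n) = 0.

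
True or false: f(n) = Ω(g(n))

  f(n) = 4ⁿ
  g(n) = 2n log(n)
True

f(n) = 4ⁿ is O(4ⁿ), and g(n) = 2n log(n) is O(n log n).
Since O(4ⁿ) grows at least as fast as O(n log n), f(n) = Ω(g(n)) is true.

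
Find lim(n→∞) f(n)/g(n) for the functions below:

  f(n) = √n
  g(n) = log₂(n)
∞

Since √n (O(√n)) grows faster than log₂(n) (O(log n)),
the ratio f(n)/g(n) → ∞ as n → ∞.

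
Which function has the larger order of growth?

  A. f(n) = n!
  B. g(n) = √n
A

f(n) = n! is O(n!), while g(n) = √n is O(√n).
Since O(n!) grows faster than O(√n), f(n) dominates.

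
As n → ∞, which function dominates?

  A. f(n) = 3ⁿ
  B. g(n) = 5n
A

f(n) = 3ⁿ is O(3ⁿ), while g(n) = 5n is O(n).
Since O(3ⁿ) grows faster than O(n), f(n) dominates.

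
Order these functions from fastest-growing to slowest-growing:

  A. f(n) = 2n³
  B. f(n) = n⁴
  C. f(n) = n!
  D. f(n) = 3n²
C > B > A > D

Comparing growth rates:
C = n! is O(n!)
B = n⁴ is O(n⁴)
A = 2n³ is O(n³)
D = 3n² is O(n²)

Therefore, the order from fastest to slowest is: C > B > A > D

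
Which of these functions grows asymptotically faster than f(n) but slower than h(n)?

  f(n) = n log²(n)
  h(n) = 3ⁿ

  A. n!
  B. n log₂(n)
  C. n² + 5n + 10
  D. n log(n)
C

We need g(n) with n log²(n) = o(g(n)) and g(n) = o(3ⁿ), i.e. O(n log² n) ≺ g ≺ O(3ⁿ).
Check each option:
  A. n! — O(n!) does not grow strictly slower than h(n)
  B. n log₂(n) — O(n log n) does not grow strictly faster than f(n)
  C. n² + 5n + 10 — O(n²) is strictly between O(n log² n) and O(3ⁿ) ✓
  D. n log(n) — O(n log n) does not grow strictly faster than f(n)

Only option C (n² + 5n + 10) lies strictly between.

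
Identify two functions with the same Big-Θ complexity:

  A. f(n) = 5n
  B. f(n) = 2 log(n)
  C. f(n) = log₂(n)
B and C

Examining each function:
  A. 5n is O(n)
  B. 2 log(n) is O(log n)
  C. log₂(n) is O(log n)

Functions B and C both have the same complexity class.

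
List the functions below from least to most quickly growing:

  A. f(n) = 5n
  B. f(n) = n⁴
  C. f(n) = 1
C < A < B

Comparing growth rates:
C = 1 is O(1)
A = 5n is O(n)
B = n⁴ is O(n⁴)

Therefore, the order from slowest to fastest is: C < A < B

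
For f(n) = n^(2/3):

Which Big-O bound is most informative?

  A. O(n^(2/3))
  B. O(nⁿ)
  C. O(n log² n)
A

f(n) = n^(2/3) is O(n^(2/3)).
All listed options are valid Big-O bounds (upper bounds),
but O(n^(2/3)) is the tightest (smallest valid bound).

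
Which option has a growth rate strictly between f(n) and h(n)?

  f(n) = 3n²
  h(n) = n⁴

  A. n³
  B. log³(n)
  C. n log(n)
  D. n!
A

We need g(n) with 3n² = o(g(n)) and g(n) = o(n⁴), i.e. O(n²) ≺ g ≺ O(n⁴).
Check each option:
  A. n³ — O(n³) is strictly between O(n²) and O(n⁴) ✓
  B. log³(n) — O(log³ n) does not grow strictly faster than f(n)
  C. n log(n) — O(n log n) does not grow strictly faster than f(n)
  D. n! — O(n!) does not grow strictly slower than h(n)

Only option A (n³) lies strictly between.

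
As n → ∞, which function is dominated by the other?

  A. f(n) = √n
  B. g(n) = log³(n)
B

f(n) = √n is O(√n), while g(n) = log³(n) is O(log³ n).
Since O(log³ n) grows slower than O(√n), g(n) is dominated.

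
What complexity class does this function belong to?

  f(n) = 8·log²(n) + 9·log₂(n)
O(log² n)

The dominant term in 8·log²(n) + 9·log₂(n) is 8·log²(n), which is Θ(log² n).
Lower-order terms (9·log₂(n)) are asymptotically negligible.
Constants are absorbed, so the tightest bound is O(log² n).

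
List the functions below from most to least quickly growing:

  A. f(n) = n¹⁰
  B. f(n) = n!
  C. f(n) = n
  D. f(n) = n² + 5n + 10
B > A > D > C

Comparing growth rates:
B = n! is O(n!)
A = n¹⁰ is O(n¹⁰)
D = n² + 5n + 10 is O(n²)
C = n is O(n)

Therefore, the order from fastest to slowest is: B > A > D > C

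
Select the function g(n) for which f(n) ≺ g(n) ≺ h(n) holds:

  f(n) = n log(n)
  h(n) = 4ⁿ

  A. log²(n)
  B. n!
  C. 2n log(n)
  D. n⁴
D

We need g(n) with n log(n) = o(g(n)) and g(n) = o(4ⁿ), i.e. O(n log n) ≺ g ≺ O(4ⁿ).
Check each option:
  A. log²(n) — O(log² n) does not grow strictly faster than f(n)
  B. n! — O(n!) does not grow strictly slower than h(n)
  C. 2n log(n) — O(n log n) does not grow strictly faster than f(n)
  D. n⁴ — O(n⁴) is strictly between O(n log n) and O(4ⁿ) ✓

Only option D (n⁴) lies strictly between.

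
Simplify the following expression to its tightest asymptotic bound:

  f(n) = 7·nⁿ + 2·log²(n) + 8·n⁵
Θ(nⁿ)

Order the terms by growth rate: 2·log²(n) ≺ 8·n⁵ ≺ 7·nⁿ.
The fastest-growing term 7·nⁿ dominates as n → ∞; dropping its constant factor gives Θ(nⁿ).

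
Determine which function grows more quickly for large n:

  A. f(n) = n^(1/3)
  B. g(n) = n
B

f(n) = n^(1/3) is O(n^(1/3)), while g(n) = n is O(n).
Since O(n) grows faster than O(n^(1/3)), g(n) dominates.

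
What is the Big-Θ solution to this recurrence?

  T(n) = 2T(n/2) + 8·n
Θ(n log n)

Master Theorem: a = 2, b = 2, f(n) = 8·n.
Compute the critical exponent d = log₂(2) = 1.
Compare f(n) = Θ(n) against n^d:
  k = 1 = d, so f(n) = Θ(n^d) — Case 2.
  Work is balanced across levels: T(n) = Θ(n^d log n) = Θ(n log n).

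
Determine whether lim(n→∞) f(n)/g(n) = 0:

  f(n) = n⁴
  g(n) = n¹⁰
True

f(n) = n⁴ is O(n⁴), and g(n) = n¹⁰ is O(n¹⁰).
Since O(n⁴) grows strictly slower than O(n¹⁰), f(n) = o(g(n)) is true.
This means lim(n→∞) f(n)/g(n) = 0.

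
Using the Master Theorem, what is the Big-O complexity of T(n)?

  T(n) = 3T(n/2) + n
Θ(n^log₂(3))

Master Theorem: a = 3, b = 2, f(n) = n.
Compute the critical exponent d = log₂(3) = 1.585.
Compare f(n) = Θ(n) against n^d:
  k = 1 < d = 1.585, so f(n) = O(n^(d-ε)) — Case 1.
  The recursion cost dominates: T(n) = Θ(n^d) = Θ(n^log₂(3)).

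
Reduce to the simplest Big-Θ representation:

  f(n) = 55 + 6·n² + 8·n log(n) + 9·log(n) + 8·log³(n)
Θ(n²)

Order the terms by growth rate: 55 ≺ 9·log(n) ≺ 8·log³(n) ≺ 8·n log(n) ≺ 6·n².
The fastest-growing term 6·n² dominates as n → ∞; dropping its constant factor gives Θ(n²).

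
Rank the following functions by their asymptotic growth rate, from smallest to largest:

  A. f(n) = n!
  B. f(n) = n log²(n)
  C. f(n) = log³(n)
C < B < A

Comparing growth rates:
C = log³(n) is O(log³ n)
B = n log²(n) is O(n log² n)
A = n! is O(n!)

Therefore, the order from slowest to fastest is: C < B < A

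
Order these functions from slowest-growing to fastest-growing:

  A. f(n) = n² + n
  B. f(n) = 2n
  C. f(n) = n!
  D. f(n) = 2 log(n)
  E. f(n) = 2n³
D < B < A < E < C

Comparing growth rates:
D = 2 log(n) is O(log n)
B = 2n is O(n)
A = n² + n is O(n²)
E = 2n³ is O(n³)
C = n! is O(n!)

Therefore, the order from slowest to fastest is: D < B < A < E < C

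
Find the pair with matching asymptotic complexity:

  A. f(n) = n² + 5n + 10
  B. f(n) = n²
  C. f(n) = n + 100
A and B

Examining each function:
  A. n² + 5n + 10 is O(n²)
  B. n² is O(n²)
  C. n + 100 is O(n)

Functions A and B both have the same complexity class.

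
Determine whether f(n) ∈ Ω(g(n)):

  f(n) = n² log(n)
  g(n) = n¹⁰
False

f(n) = n² log(n) is O(n² log n), and g(n) = n¹⁰ is O(n¹⁰).
Since O(n² log n) grows slower than O(n¹⁰), f(n) = Ω(g(n)) is false.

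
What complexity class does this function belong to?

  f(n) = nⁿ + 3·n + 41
O(nⁿ)

The dominant term in nⁿ + 3·n + 41 is nⁿ, which is Θ(nⁿ).
Lower-order terms (3·n, 41) are asymptotically negligible.
Constants are absorbed, so the tightest bound is O(nⁿ).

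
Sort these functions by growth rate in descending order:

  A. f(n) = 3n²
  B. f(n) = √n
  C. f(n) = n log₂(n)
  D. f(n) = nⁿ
D > A > C > B

Comparing growth rates:
D = nⁿ is O(nⁿ)
A = 3n² is O(n²)
C = n log₂(n) is O(n log n)
B = √n is O(√n)

Therefore, the order from fastest to slowest is: D > A > C > B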